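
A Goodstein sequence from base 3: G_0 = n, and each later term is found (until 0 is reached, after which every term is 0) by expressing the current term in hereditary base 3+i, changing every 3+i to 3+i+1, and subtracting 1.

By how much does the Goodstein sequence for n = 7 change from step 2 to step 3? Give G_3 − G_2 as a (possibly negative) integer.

0

base 3: 7 = 2·3 + 1; at 4: 2·4 + 1 = 9; next = 8
base 4: 8 = 2·4; at 5: 2·5 = 10; next = 9
base 5: 9 = 5 + 4; at 6: 6 + 4 = 10; next = 9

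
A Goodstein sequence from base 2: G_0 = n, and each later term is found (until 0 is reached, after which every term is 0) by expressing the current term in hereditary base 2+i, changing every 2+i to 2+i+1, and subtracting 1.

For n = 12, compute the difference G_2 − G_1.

base 2: 12 = 2^(2 + 1) + 2^2; at 3: 3^(3 + 1) + 3^3 = 108; next = 107
base 3: 107 = 3^(3 + 1) + 2·3^2 + 2·3 + 2; at 4: 4^(4 + 1) + 2·4^2 + 2·4 + 2 = 1066; next = 1065

958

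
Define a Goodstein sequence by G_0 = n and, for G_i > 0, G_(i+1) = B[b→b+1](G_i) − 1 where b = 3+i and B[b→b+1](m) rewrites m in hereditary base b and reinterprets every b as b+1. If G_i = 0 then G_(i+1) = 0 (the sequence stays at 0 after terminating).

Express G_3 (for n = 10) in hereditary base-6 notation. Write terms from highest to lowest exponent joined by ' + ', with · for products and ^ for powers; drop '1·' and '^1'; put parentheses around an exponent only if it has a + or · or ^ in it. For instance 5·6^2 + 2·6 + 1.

4·6 + 3

step 0: 10 = 3^2 + 1; sub 4 for 3: 4^2 + 1; = 17; G_1 = 17−1 = 16
step 1: 16 = 4^2; sub 5 for 4: 5^2; = 25; G_2 = 25−1 = 24
step 2: 24 = 4·5 + 4; sub 6 for 5: 4·6 + 4; = 28; G_3 = 28−1 = 27
step 3: 27 = 4·6 + 3; sub 7 for 6: 4·7 + 3; = 31; G_4 = 31−1 = 30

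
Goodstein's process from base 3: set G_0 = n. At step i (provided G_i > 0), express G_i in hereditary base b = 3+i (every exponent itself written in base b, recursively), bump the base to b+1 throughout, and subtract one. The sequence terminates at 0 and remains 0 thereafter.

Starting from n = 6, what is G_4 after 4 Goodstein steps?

base 3: 6 = 2·3; at 4: 2·4 = 8; next = 7
base 4: 7 = 4 + 3; at 5: 5 + 3 = 8; next = 7
base 5: 7 = 5 + 2; at 6: 6 + 2 = 8; next = 7
base 6: 7 = 6 + 1; at 7: 7 + 1 = 8; next = 7
base 7: 7 = 7; at 8: 8 = 8; next = 7

7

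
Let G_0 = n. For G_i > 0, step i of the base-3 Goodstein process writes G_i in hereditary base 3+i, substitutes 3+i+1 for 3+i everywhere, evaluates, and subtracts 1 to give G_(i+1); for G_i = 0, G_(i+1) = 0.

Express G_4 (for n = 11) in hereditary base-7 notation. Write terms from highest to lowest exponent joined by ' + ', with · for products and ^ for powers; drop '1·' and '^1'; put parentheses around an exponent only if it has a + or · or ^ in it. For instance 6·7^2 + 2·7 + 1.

5·7 + 4

[0] 11 ≡ 3^2 + 2 (base 3). Lift 4: 18. −1: 17.
[1] 17 ≡ 4^2 + 1 (base 4). Lift 5: 26. −1: 25.
[2] 25 ≡ 5^2 (base 5). Lift 6: 36. −1: 35.
[3] 35 ≡ 5·6 + 5 (base 6). Lift 7: 40. −1: 39.
[4] 39 ≡ 5·7 + 4 (base 7). Lift 8: 44. −1: 43.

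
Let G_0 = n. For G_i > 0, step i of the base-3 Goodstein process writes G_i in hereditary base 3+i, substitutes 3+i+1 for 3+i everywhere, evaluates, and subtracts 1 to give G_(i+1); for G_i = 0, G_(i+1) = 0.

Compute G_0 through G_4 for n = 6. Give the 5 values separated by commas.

6, 7, 7, 7, 7

[0] 6 ≡ 2·3 (base 3). Lift 4: 8. −1: 7.
[1] 7 ≡ 4 + 3 (base 4). Lift 5: 8. −1: 7.
[2] 7 ≡ 5 + 2 (base 5). Lift 6: 8. −1: 7.
[3] 7 ≡ 6 + 1 (base 6). Lift 7: 8. −1: 7.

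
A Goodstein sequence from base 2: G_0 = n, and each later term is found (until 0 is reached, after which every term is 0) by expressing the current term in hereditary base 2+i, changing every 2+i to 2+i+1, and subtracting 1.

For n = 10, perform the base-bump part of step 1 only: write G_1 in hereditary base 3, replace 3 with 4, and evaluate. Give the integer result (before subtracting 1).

1026

base 2: 10 = 2^(2 + 1) + 2; at 3: 3^(3 + 1) + 3 = 84; next = 83
base 3: 83 = 3^(3 + 1) + 2; at 4: 4^(4 + 1) + 2 = 1026; next = 1025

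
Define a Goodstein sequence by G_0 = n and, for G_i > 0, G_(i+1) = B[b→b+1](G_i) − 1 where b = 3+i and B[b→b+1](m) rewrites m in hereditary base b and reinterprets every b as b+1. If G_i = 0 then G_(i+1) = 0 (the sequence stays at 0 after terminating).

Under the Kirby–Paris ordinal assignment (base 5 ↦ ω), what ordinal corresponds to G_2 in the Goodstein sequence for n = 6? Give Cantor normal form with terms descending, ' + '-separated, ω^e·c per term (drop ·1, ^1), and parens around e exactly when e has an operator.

G_0=6  [base 3] 2·3  →[3↦4]→  2·4 = 8  −1 ⇒ G_1=7
G_1=7  [base 4] 4 + 3  →[4↦5]→  5 + 3 = 8  −1 ⇒ G_2=7

ω + 2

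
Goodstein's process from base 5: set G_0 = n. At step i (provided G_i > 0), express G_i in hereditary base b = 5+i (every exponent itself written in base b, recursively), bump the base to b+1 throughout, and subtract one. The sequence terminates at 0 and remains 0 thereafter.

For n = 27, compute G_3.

G_0 = 27. HB_5(27) = 5^2 + 2. Bump = 38. G_1 = 37.
G_1 = 37. HB_6(37) = 6^2 + 1. Bump = 50. G_2 = 49.
G_2 = 49. HB_7(49) = 7^2. Bump = 64. G_3 = 63.
G_3 = 63. HB_8(63) = 7·8 + 7. Bump = 70. G_4 = 69.

63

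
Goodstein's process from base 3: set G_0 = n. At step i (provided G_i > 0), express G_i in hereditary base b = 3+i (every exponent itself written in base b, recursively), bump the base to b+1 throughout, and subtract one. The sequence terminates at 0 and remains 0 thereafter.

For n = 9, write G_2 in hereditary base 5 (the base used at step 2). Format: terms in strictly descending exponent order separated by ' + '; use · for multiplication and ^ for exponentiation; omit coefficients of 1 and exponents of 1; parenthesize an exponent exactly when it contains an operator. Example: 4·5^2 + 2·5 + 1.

3·5 + 2

G_0 = 9. HB_3(9) = 3^2. Bump = 16. G_1 = 15.
G_1 = 15. HB_4(15) = 3·4 + 3. Bump = 18. G_2 = 17.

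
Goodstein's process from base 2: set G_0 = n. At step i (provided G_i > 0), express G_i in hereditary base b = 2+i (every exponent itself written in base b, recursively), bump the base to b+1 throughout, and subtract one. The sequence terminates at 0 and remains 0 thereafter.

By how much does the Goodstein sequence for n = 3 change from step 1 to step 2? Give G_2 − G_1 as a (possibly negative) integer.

base 2: 3 = 2 + 1; at 3: 3 + 1 = 4; next = 3
base 3: 3 = 3; at 4: 4 = 4; next = 3

0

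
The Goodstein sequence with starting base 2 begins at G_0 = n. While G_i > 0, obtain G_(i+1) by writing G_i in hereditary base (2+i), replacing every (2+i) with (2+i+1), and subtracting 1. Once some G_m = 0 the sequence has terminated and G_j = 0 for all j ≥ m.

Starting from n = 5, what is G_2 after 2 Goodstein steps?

255

step 0: 5 = 2^2 + 1; sub 3 for 2: 3^3 + 1; = 28; G_1 = 28−1 = 27
step 1: 27 = 3^3; sub 4 for 3: 4^4; = 256; G_2 = 256−1 = 255
step 2: 255 = 3·4^3 + 3·4^2 + 3·4 + 3; sub 5 for 4: 3·5^3 + 3·5^2 + 3·5 + 3; = 468; G_3 = 468−1 = 467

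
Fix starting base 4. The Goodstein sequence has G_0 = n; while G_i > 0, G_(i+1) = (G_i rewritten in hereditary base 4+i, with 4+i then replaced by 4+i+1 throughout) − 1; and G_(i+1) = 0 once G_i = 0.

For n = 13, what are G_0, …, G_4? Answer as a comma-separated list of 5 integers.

13, 15, 17, 18, 19

base 4: 13 = 3·4 + 1; at 5: 3·5 + 1 = 16; next = 15
base 5: 15 = 3·5; at 6: 3·6 = 18; next = 17
base 6: 17 = 2·6 + 5; at 7: 2·7 + 5 = 19; next = 18
base 7: 18 = 2·7 + 4; at 8: 2·8 + 4 = 20; next = 19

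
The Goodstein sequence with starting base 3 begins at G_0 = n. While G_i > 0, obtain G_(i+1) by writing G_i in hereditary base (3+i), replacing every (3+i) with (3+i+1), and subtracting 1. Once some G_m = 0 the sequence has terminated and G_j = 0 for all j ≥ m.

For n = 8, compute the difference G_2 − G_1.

(0) 8|_3 = 2·3 + 2 ↦ 2·4 + 2|_4 = 10 ⇒ 9
(1) 9|_4 = 2·4 + 1 ↦ 2·5 + 1|_5 = 11 ⇒ 10

1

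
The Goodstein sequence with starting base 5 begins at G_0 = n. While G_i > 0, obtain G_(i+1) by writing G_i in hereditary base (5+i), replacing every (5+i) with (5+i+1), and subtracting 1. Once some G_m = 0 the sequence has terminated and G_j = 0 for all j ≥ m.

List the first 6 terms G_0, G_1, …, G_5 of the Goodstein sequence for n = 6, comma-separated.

6, 6, 6, 5, 4, 3

G_0=6  [base 5] 5 + 1  →[5↦6]→  6 + 1 = 7  −1 ⇒ G_1=6
G_1=6  [base 6] 6  →[6↦7]→  7 = 7  −1 ⇒ G_2=6
G_2=6  [base 7] 6  →[7↦8]→  6 = 6  −1 ⇒ G_3=5
G_3=5  [base 8] 5  →[8↦9]→  5 = 5  −1 ⇒ G_4=4
G_4=4  [base 9] 4  →[9↦10]→  4 = 4  −1 ⇒ G_5=3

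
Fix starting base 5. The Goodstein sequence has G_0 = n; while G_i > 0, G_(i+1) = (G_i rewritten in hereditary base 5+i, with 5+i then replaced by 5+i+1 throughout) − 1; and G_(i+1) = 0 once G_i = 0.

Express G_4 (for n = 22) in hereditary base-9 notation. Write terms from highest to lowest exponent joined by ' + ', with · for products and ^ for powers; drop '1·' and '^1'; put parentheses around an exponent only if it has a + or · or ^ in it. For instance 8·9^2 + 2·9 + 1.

3·9 + 6

(0) 22|_5 = 4·5 + 2 ↦ 4·6 + 2|_6 = 26 ⇒ 25
(1) 25|_6 = 4·6 + 1 ↦ 4·7 + 1|_7 = 29 ⇒ 28
(2) 28|_7 = 4·7 ↦ 4·8|_8 = 32 ⇒ 31
(3) 31|_8 = 3·8 + 7 ↦ 3·9 + 7|_9 = 34 ⇒ 33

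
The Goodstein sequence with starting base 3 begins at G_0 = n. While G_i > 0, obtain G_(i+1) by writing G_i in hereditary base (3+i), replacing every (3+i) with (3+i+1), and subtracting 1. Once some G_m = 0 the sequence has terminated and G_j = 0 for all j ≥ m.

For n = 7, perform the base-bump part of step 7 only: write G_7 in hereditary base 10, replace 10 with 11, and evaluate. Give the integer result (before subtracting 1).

9

7 —HB3→ 2·3 + 1 —bump→ 2·4 + 1 = 9 —(−1)→ 8
8 —HB4→ 2·4 —bump→ 2·5 = 10 —(−1)→ 9
9 —HB5→ 5 + 4 —bump→ 6 + 4 = 10 —(−1)→ 9
9 —HB6→ 6 + 3 —bump→ 7 + 3 = 10 —(−1)→ 9
9 —HB7→ 7 + 2 —bump→ 8 + 2 = 10 —(−1)→ 9
9 —HB8→ 8 + 1 —bump→ 9 + 1 = 10 —(−1)→ 9
9 —HB9→ 9 —bump→ 10 = 10 —(−1)→ 9
9 —HB10→ 9 —bump→ 9 = 9 —(−1)→ 8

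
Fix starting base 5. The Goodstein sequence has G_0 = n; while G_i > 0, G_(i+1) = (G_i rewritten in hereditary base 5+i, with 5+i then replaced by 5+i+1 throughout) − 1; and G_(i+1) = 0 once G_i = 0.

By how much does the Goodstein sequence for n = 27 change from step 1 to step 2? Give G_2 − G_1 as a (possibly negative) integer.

12

i=0: 27 = 5^2 + 2 (b=5); 5→6: 6^2 + 2 = 38; 38−1 = 37
i=1: 37 = 6^2 + 1 (b=6); 6→7: 7^2 + 1 = 50; 50−1 = 49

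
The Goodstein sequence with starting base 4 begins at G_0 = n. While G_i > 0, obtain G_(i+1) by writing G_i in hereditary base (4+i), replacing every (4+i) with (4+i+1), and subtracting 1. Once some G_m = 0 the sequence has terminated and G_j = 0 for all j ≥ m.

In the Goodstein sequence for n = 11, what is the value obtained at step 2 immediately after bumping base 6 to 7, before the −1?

15

G_0 = 11. HB_4(11) = 2·4 + 3. Bump = 13. G_1 = 12.
G_1 = 12. HB_5(12) = 2·5 + 2. Bump = 14. G_2 = 13.
G_2 = 13. HB_6(13) = 2·6 + 1. Bump = 15. G_3 = 14.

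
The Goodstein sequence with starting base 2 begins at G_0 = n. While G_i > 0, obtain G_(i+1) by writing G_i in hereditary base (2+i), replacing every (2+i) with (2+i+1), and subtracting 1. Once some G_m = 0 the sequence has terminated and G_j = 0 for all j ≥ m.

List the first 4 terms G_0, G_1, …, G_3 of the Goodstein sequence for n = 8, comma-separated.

8, 80, 553, 6310

G_0=8  [base 2] 2^(2 + 1)  →[2↦3]→  3^(3 + 1) = 81  −1 ⇒ G_1=80
G_1=80  [base 3] 2·3^3 + 2·3^2 + 2·3 + 2  →[3↦4]→  2·4^4 + 2·4^2 + 2·4 + 2 = 554  −1 ⇒ G_2=553
G_2=553  [base 4] 2·4^4 + 2·4^2 + 2·4 + 1  →[4↦5]→  2·5^5 + 2·5^2 + 2·5 + 1 = 6311  −1 ⇒ G_3=6310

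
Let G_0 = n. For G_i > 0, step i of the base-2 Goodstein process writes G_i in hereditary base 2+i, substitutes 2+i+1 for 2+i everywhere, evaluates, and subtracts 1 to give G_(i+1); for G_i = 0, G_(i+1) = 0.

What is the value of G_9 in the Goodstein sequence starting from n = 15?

3138578427934

i=0: 15 = 2^(2 + 1) + 2^2 + 2 + 1 (b=2); 2→3: 3^(3 + 1) + 3^3 + 3 + 1 = 112; 112−1 = 111
i=1: 111 = 3^(3 + 1) + 3^3 + 3 (b=3); 3→4: 4^(4 + 1) + 4^4 + 4 = 1284; 1284−1 = 1283
i=2: 1283 = 4^(4 + 1) + 4^4 + 3 (b=4); 4→5: 5^(5 + 1) + 5^5 + 3 = 18753; 18753−1 = 18752
i=3: 18752 = 5^(5 + 1) + 5^5 + 2 (b=5); 5→6: 6^(6 + 1) + 6^6 + 2 = 326594; 326594−1 = 326593
i=4: 326593 = 6^(6 + 1) + 6^6 + 1 (b=6); 6→7: 7^(7 + 1) + 7^7 + 1 = 6588345; 6588345−1 = 6588344
i=5: 6588344 = 7^(7 + 1) + 7^7 (b=7); 7→8: 8^(8 + 1) + 8^8 = 150994944; 150994944−1 = 150994943
i=6: 150994943 = 8^(8 + 1) + 7·8^7 + 7·8^6 + 7·8^5 + 7·8^4 + 7·8^3 + 7·8^2 + 7·8 + 7 (b=8); 8→9: 9^(9 + 1) + 7·9^7 + 7·9^6 + 7·9^5 + 7·9^4 + 7·9^3 + 7·9^2 + 7·9 + 7 = 3524450281; 3524450281−1 = 3524450280
i=7: 3524450280 = 9^(9 + 1) + 7·9^7 + 7·9^6 + 7·9^5 + 7·9^4 + 7·9^3 + 7·9^2 + 7·9 + 6 (b=9); 9→10: 10^(10 + 1) + 7·10^7 + 7·10^6 + 7·10^5 + 7·10^4 + 7·10^3 + 7·10^2 + 7·10 + 6 = 100077777776; 100077777776−1 = 100077777775
i=8: 100077777775 = 10^(10 + 1) + 7·10^7 + 7·10^6 + 7·10^5 + 7·10^4 + 7·10^3 + 7·10^2 + 7·10 + 5 (b=10); 10→11: 11^(11 + 1) + 7·11^7 + 7·11^6 + 7·11^5 + 7·11^4 + 7·11^3 + 7·11^2 + 7·11 + 5 = 3138578427935; 3138578427935−1 = 3138578427934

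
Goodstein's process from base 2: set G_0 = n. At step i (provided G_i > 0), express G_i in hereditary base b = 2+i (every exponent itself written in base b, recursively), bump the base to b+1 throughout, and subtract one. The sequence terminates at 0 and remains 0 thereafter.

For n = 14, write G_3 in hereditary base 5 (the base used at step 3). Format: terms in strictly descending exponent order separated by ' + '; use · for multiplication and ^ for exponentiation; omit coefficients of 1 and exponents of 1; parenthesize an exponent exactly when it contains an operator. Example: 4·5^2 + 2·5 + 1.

5^(5 + 1) + 5^5

G_0=14  [base 2] 2^(2 + 1) + 2^2 + 2  →[2↦3]→  3^(3 + 1) + 3^3 + 3 = 111  −1 ⇒ G_1=110
G_1=110  [base 3] 3^(3 + 1) + 3^3 + 2  →[3↦4]→  4^(4 + 1) + 4^4 + 2 = 1282  −1 ⇒ G_2=1281
G_2=1281  [base 4] 4^(4 + 1) + 4^4 + 1  →[4↦5]→  5^(5 + 1) + 5^5 + 1 = 18751  −1 ⇒ G_3=18750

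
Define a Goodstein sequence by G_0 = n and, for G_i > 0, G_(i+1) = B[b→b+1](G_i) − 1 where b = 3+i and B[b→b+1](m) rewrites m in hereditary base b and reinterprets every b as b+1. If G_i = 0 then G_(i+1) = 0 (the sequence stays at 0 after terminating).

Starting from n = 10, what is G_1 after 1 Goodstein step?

base 3: 10 = 3^2 + 1; at 4: 4^2 + 1 = 17; next = 16
base 4: 16 = 4^2; at 5: 5^2 = 25; next = 24

16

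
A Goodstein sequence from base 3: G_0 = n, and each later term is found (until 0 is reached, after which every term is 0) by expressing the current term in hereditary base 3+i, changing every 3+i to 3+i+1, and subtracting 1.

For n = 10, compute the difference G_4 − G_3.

3

[0] 10 ≡ 3^2 + 1 (base 3). Lift 4: 17. −1: 16.
[1] 16 ≡ 4^2 (base 4). Lift 5: 25. −1: 24.
[2] 24 ≡ 4·5 + 4 (base 5). Lift 6: 28. −1: 27.
[3] 27 ≡ 4·6 + 3 (base 6). Lift 7: 31. −1: 30.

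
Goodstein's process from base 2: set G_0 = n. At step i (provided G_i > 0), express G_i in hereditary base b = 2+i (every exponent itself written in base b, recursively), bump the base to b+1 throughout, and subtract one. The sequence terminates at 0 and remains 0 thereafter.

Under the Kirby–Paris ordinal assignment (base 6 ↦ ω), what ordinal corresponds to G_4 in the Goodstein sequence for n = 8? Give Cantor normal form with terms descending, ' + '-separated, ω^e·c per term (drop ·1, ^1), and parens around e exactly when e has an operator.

ω^ω·2 + ω^2·2 + ω + 5

G_0 = 8. HB_2(8) = 2^(2 + 1). Bump = 81. G_1 = 80.
G_1 = 80. HB_3(80) = 2·3^3 + 2·3^2 + 2·3 + 2. Bump = 554. G_2 = 553.
G_2 = 553. HB_4(553) = 2·4^4 + 2·4^2 + 2·4 + 1. Bump = 6311. G_3 = 6310.
G_3 = 6310. HB_5(6310) = 2·5^5 + 2·5^2 + 2·5. Bump = 93396. G_4 = 93395.
G_4 = 93395. HB_6(93395) = 2·6^6 + 2·6^2 + 6 + 5. Bump = 1647196. G_5 = 1647195.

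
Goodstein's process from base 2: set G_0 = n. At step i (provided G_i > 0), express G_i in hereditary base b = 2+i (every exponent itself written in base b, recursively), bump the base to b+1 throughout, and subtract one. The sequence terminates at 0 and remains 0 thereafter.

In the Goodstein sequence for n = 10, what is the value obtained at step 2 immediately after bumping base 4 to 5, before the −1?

15626

step 0: 10 = 2^(2 + 1) + 2; sub 3 for 2: 3^(3 + 1) + 3; = 84; G_1 = 84−1 = 83
step 1: 83 = 3^(3 + 1) + 2; sub 4 for 3: 4^(4 + 1) + 2; = 1026; G_2 = 1026−1 = 1025
step 2: 1025 = 4^(4 + 1) + 1; sub 5 for 4: 5^(5 + 1) + 1; = 15626; G_3 = 15626−1 = 15625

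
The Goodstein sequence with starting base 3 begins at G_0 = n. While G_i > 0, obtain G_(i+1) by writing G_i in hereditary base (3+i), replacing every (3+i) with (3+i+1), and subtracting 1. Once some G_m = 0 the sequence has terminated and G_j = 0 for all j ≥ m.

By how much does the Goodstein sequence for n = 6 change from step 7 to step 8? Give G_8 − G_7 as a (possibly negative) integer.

-1

[0] 6 ≡ 2·3 (base 3). Lift 4: 8. −1: 7.
[1] 7 ≡ 4 + 3 (base 4). Lift 5: 8. −1: 7.
[2] 7 ≡ 5 + 2 (base 5). Lift 6: 8. −1: 7.
[3] 7 ≡ 6 + 1 (base 6). Lift 7: 8. −1: 7.
[4] 7 ≡ 7 (base 7). Lift 8: 8. −1: 7.
[5] 7 ≡ 7 (base 8). Lift 9: 7. −1: 6.
[6] 6 ≡ 6 (base 9). Lift 10: 6. −1: 5.
[7] 5 ≡ 5 (base 10). Lift 11: 5. −1: 4.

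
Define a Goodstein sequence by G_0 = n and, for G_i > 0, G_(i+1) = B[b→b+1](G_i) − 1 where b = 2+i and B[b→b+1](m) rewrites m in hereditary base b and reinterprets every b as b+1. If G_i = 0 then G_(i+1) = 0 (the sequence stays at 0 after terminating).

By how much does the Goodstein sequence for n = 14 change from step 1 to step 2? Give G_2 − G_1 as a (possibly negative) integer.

1171

G_0=14  [base 2] 2^(2 + 1) + 2^2 + 2  →[2↦3]→  3^(3 + 1) + 3^3 + 3 = 111  −1 ⇒ G_1=110
G_1=110  [base 3] 3^(3 + 1) + 3^3 + 2  →[3↦4]→  4^(4 + 1) + 4^4 + 2 = 1282  −1 ⇒ G_2=1281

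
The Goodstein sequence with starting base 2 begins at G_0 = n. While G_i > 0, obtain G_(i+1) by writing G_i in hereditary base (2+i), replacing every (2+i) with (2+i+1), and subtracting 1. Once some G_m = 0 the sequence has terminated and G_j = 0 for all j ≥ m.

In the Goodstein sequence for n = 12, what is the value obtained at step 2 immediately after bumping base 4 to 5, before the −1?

15686

G_0=12  [base 2] 2^(2 + 1) + 2^2  →[2↦3]→  3^(3 + 1) + 3^3 = 108  −1 ⇒ G_1=107
G_1=107  [base 3] 3^(3 + 1) + 2·3^2 + 2·3 + 2  →[3↦4]→  4^(4 + 1) + 2·4^2 + 2·4 + 2 = 1066  −1 ⇒ G_2=1065
G_2=1065  [base 4] 4^(4 + 1) + 2·4^2 + 2·4 + 1  →[4↦5]→  5^(5 + 1) + 2·5^2 + 2·5 + 1 = 15686  −1 ⇒ G_3=15685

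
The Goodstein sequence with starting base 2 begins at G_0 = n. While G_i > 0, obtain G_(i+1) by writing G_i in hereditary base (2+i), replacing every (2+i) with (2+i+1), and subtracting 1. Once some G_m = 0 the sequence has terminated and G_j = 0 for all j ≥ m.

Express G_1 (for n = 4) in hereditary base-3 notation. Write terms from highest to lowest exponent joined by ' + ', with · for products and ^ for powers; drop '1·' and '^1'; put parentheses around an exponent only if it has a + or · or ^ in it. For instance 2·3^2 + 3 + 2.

[0] 4 ≡ 2^2 (base 2). Lift 3: 27. −1: 26.
[1] 26 ≡ 2·3^2 + 2·3 + 2 (base 3). Lift 4: 42. −1: 41.

2·3^2 + 2·3 + 2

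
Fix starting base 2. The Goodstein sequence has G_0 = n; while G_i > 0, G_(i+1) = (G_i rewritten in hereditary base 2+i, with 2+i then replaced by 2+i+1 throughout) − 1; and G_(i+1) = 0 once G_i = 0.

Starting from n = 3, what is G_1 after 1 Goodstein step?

step 0: 3 = 2 + 1; sub 3 for 2: 3 + 1; = 4; G_1 = 4−1 = 3
step 1: 3 = 3; sub 4 for 3: 4; = 4; G_2 = 4−1 = 3

3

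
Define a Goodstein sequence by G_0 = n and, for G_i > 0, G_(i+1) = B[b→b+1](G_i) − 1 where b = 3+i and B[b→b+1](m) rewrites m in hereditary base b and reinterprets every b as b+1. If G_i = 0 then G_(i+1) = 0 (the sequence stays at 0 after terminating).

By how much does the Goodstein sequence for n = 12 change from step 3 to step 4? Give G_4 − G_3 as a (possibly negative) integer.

12

base 3: 12 = 3^2 + 3; at 4: 4^2 + 4 = 20; next = 19
base 4: 19 = 4^2 + 3; at 5: 5^2 + 3 = 28; next = 27
base 5: 27 = 5^2 + 2; at 6: 6^2 + 2 = 38; next = 37
base 6: 37 = 6^2 + 1; at 7: 7^2 + 1 = 50; next = 49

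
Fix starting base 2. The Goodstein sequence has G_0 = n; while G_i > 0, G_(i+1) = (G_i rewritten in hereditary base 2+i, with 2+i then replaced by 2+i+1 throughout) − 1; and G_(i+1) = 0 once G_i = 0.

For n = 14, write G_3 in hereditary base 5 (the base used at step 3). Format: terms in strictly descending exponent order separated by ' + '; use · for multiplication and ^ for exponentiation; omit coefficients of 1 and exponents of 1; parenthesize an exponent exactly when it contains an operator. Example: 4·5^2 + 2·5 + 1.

5^(5 + 1) + 5^5

14 —HB2→ 2^(2 + 1) + 2^2 + 2 —bump→ 3^(3 + 1) + 3^3 + 3 = 111 —(−1)→ 110
110 —HB3→ 3^(3 + 1) + 3^3 + 2 —bump→ 4^(4 + 1) + 4^4 + 2 = 1282 —(−1)→ 1281
1281 —HB4→ 4^(4 + 1) + 4^4 + 1 —bump→ 5^(5 + 1) + 5^5 + 1 = 18751 —(−1)→ 18750
18750 —HB5→ 5^(5 + 1) + 5^5 —bump→ 6^(6 + 1) + 6^6 = 326592 —(−1)→ 326591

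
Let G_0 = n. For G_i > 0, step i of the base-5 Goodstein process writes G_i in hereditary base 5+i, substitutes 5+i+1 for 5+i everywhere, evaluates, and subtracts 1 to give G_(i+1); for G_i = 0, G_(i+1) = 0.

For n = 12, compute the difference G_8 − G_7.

(0) 12|_5 = 2·5 + 2 ↦ 2·6 + 2|_6 = 14 ⇒ 13
(1) 13|_6 = 2·6 + 1 ↦ 2·7 + 1|_7 = 15 ⇒ 14
(2) 14|_7 = 2·7 ↦ 2·8|_8 = 16 ⇒ 15
(3) 15|_8 = 8 + 7 ↦ 9 + 7|_9 = 16 ⇒ 15
(4) 15|_9 = 9 + 6 ↦ 10 + 6|_10 = 16 ⇒ 15
(5) 15|_10 = 10 + 5 ↦ 11 + 5|_11 = 16 ⇒ 15
(6) 15|_11 = 11 + 4 ↦ 12 + 4|_12 = 16 ⇒ 15
(7) 15|_12 = 12 + 3 ↦ 13 + 3|_13 = 16 ⇒ 15

0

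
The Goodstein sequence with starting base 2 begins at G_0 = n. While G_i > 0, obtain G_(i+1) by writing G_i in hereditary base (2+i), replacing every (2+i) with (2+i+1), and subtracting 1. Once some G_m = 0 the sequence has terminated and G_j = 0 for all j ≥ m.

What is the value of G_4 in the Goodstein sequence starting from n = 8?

93395

[0] 8 ≡ 2^(2 + 1) (base 2). Lift 3: 81. −1: 80.
[1] 80 ≡ 2·3^3 + 2·3^2 + 2·3 + 2 (base 3). Lift 4: 554. −1: 553.
[2] 553 ≡ 2·4^4 + 2·4^2 + 2·4 + 1 (base 4). Lift 5: 6311. −1: 6310.
[3] 6310 ≡ 2·5^5 + 2·5^2 + 2·5 (base 5). Lift 6: 93396. −1: 93395.
[4] 93395 ≡ 2·6^6 + 2·6^2 + 6 + 5 (base 6). Lift 7: 1647196. −1: 1647195.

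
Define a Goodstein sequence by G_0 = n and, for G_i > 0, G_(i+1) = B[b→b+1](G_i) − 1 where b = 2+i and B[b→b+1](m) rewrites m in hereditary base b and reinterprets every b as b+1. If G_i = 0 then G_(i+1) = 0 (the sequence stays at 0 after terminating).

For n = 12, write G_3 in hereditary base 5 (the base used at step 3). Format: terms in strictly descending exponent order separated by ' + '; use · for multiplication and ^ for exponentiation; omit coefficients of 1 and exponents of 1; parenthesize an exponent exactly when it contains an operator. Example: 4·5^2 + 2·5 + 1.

5^(5 + 1) + 2·5^2 + 2·5

12 —HB2→ 2^(2 + 1) + 2^2 —bump→ 3^(3 + 1) + 3^3 = 108 —(−1)→ 107
107 —HB3→ 3^(3 + 1) + 2·3^2 + 2·3 + 2 —bump→ 4^(4 + 1) + 2·4^2 + 2·4 + 2 = 1066 —(−1)→ 1065
1065 —HB4→ 4^(4 + 1) + 2·4^2 + 2·4 + 1 —bump→ 5^(5 + 1) + 2·5^2 + 2·5 + 1 = 15686 —(−1)→ 15685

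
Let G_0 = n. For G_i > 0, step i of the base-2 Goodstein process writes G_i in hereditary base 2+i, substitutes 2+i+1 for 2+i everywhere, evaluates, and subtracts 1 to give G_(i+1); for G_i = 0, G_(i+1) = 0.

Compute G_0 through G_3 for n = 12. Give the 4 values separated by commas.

12, 107, 1065, 15685

(0) 12|_2 = 2^(2 + 1) + 2^2 ↦ 3^(3 + 1) + 3^3|_3 = 108 ⇒ 107
(1) 107|_3 = 3^(3 + 1) + 2·3^2 + 2·3 + 2 ↦ 4^(4 + 1) + 2·4^2 + 2·4 + 2|_4 = 1066 ⇒ 1065
(2) 1065|_4 = 4^(4 + 1) + 2·4^2 + 2·4 + 1 ↦ 5^(5 + 1) + 2·5^2 + 2·5 + 1|_5 = 15686 ⇒ 15685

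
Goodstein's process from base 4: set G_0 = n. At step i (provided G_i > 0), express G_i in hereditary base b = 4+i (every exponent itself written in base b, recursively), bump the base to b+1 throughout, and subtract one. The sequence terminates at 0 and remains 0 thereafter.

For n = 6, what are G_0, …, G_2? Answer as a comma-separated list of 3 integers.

[0] 6 ≡ 4 + 2 (base 4). Lift 5: 7. −1: 6.
[1] 6 ≡ 5 + 1 (base 5). Lift 6: 7. −1: 6.

6, 6, 6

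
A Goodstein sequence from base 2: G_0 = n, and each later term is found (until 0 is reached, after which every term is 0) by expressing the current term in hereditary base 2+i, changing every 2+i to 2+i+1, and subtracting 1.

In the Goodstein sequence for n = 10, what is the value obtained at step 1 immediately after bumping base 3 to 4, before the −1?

1026

step 0: 10 = 2^(2 + 1) + 2; sub 3 for 2: 3^(3 + 1) + 3; = 84; G_1 = 84−1 = 83
step 1: 83 = 3^(3 + 1) + 2; sub 4 for 3: 4^(4 + 1) + 2; = 1026; G_2 = 1026−1 = 1025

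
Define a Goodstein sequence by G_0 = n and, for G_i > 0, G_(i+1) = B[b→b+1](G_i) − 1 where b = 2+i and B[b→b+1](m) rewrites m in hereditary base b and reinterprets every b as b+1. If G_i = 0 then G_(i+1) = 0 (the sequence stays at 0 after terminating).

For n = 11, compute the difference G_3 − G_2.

14600

G_0=11  [base 2] 2^(2 + 1) + 2 + 1  →[2↦3]→  3^(3 + 1) + 3 + 1 = 85  −1 ⇒ G_1=84
G_1=84  [base 3] 3^(3 + 1) + 3  →[3↦4]→  4^(4 + 1) + 4 = 1028  −1 ⇒ G_2=1027
G_2=1027  [base 4] 4^(4 + 1) + 3  →[4↦5]→  5^(5 + 1) + 3 = 15628  −1 ⇒ G_3=15627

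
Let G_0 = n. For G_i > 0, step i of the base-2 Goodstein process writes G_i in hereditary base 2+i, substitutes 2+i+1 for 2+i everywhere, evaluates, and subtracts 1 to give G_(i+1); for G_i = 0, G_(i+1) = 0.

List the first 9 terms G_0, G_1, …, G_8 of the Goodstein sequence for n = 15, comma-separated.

15, 111, 1283, 18752, 326593, 6588344, 150994943, 3524450280, 100077777775

15 —HB2→ 2^(2 + 1) + 2^2 + 2 + 1 —bump→ 3^(3 + 1) + 3^3 + 3 + 1 = 112 —(−1)→ 111
111 —HB3→ 3^(3 + 1) + 3^3 + 3 —bump→ 4^(4 + 1) + 4^4 + 4 = 1284 —(−1)→ 1283
1283 —HB4→ 4^(4 + 1) + 4^4 + 3 —bump→ 5^(5 + 1) + 5^5 + 3 = 18753 —(−1)→ 18752
18752 —HB5→ 5^(5 + 1) + 5^5 + 2 —bump→ 6^(6 + 1) + 6^6 + 2 = 326594 —(−1)→ 326593
326593 —HB6→ 6^(6 + 1) + 6^6 + 1 —bump→ 7^(7 + 1) + 7^7 + 1 = 6588345 —(−1)→ 6588344
6588344 —HB7→ 7^(7 + 1) + 7^7 —bump→ 8^(8 + 1) + 8^8 = 150994944 —(−1)→ 150994943
150994943 —HB8→ 8^(8 + 1) + 7·8^7 + 7·8^6 + 7·8^5 + 7·8^4 + 7·8^3 + 7·8^2 + 7·8 + 7 —bump→ 9^(9 + 1) + 7·9^7 + 7·9^6 + 7·9^5 + 7·9^4 + 7·9^3 + 7·9^2 + 7·9 + 7 = 3524450281 —(−1)→ 3524450280
3524450280 —HB9→ 9^(9 + 1) + 7·9^7 + 7·9^6 + 7·9^5 + 7·9^4 + 7·9^3 + 7·9^2 + 7·9 + 6 —bump→ 10^(10 + 1) + 7·10^7 + 7·10^6 + 7·10^5 + 7·10^4 + 7·10^3 + 7·10^2 + 7·10 + 6 = 100077777776 —(−1)→ 100077777775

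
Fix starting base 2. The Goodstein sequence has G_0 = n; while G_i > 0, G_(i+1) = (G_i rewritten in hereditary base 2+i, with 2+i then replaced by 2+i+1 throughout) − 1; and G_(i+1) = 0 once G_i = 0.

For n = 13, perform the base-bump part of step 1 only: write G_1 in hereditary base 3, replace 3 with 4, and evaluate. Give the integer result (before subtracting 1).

1280

13 —HB2→ 2^(2 + 1) + 2^2 + 1 —bump→ 3^(3 + 1) + 3^3 + 1 = 109 —(−1)→ 108
108 —HB3→ 3^(3 + 1) + 3^3 —bump→ 4^(4 + 1) + 4^4 = 1280 —(−1)→ 1279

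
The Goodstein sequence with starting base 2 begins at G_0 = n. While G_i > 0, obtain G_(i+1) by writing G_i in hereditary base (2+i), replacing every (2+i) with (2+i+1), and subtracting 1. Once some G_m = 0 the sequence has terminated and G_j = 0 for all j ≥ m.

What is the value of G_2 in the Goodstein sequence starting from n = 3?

3

i=0: 3 = 2 + 1 (b=2); 2→3: 3 + 1 = 4; 4−1 = 3
i=1: 3 = 3 (b=3); 3→4: 4 = 4; 4−1 = 3
i=2: 3 = 3 (b=4); 4→5: 3 = 3; 3−1 = 2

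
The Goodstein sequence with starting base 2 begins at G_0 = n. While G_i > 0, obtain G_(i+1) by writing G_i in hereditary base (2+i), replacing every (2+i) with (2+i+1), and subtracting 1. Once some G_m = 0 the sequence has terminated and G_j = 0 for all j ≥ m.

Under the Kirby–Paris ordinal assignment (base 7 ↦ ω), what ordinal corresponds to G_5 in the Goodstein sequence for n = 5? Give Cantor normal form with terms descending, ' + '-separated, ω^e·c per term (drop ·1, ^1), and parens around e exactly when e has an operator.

ω^3·3 + ω^2·3 + ω·3

5 —HB2→ 2^2 + 1 —bump→ 3^3 + 1 = 28 —(−1)→ 27
27 —HB3→ 3^3 —bump→ 4^4 = 256 —(−1)→ 255
255 —HB4→ 3·4^3 + 3·4^2 + 3·4 + 3 —bump→ 3·5^3 + 3·5^2 + 3·5 + 3 = 468 —(−1)→ 467
467 —HB5→ 3·5^3 + 3·5^2 + 3·5 + 2 —bump→ 3·6^3 + 3·6^2 + 3·6 + 2 = 776 —(−1)→ 775
775 —HB6→ 3·6^3 + 3·6^2 + 3·6 + 1 —bump→ 3·7^3 + 3·7^2 + 3·7 + 1 = 1198 —(−1)→ 1197
1197 —HB7→ 3·7^3 + 3·7^2 + 3·7 —bump→ 3·8^3 + 3·8^2 + 3·8 = 1752 —(−1)→ 1751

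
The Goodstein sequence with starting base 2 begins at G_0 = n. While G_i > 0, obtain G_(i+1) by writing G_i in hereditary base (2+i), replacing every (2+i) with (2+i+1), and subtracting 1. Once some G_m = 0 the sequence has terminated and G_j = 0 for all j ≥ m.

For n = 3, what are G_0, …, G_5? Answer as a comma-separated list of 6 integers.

3, 3, 3, 2, 1, 0

(0) 3|_2 = 2 + 1 ↦ 3 + 1|_3 = 4 ⇒ 3
(1) 3|_3 = 3 ↦ 4|_4 = 4 ⇒ 3
(2) 3|_4 = 3 ↦ 3|_5 = 3 ⇒ 2
(3) 2|_5 = 2 ↦ 2|_6 = 2 ⇒ 1
(4) 1|_6 = 1 ↦ 1|_7 = 1 ⇒ 0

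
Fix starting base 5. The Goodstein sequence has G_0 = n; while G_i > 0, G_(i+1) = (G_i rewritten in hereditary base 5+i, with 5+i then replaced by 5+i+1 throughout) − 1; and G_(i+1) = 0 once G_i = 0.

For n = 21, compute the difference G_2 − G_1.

(0) 21|_5 = 4·5 + 1 ↦ 4·6 + 1|_6 = 25 ⇒ 24
(1) 24|_6 = 4·6 ↦ 4·7|_7 = 28 ⇒ 27

3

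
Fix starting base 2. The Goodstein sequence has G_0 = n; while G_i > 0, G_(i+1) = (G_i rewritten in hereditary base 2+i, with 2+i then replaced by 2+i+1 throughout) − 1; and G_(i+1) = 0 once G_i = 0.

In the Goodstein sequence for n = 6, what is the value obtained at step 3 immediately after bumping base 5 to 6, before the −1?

46656

G_0 = 6. HB_2(6) = 2^2 + 2. Bump = 30. G_1 = 29.
G_1 = 29. HB_3(29) = 3^3 + 2. Bump = 258. G_2 = 257.
G_2 = 257. HB_4(257) = 4^4 + 1. Bump = 3126. G_3 = 3125.
G_3 = 3125. HB_5(3125) = 5^5. Bump = 46656. G_4 = 46655.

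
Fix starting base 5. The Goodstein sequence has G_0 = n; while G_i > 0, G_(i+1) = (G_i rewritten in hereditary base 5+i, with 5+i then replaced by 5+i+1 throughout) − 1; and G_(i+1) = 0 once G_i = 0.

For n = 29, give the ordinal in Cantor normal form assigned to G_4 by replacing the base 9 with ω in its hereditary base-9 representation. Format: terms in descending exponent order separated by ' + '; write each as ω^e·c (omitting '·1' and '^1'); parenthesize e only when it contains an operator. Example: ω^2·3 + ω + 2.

(0) 29|_5 = 5^2 + 4 ↦ 6^2 + 4|_6 = 40 ⇒ 39
(1) 39|_6 = 6^2 + 3 ↦ 7^2 + 3|_7 = 52 ⇒ 51
(2) 51|_7 = 7^2 + 2 ↦ 8^2 + 2|_8 = 66 ⇒ 65
(3) 65|_8 = 8^2 + 1 ↦ 9^2 + 1|_9 = 82 ⇒ 81
(4) 81|_9 = 9^2 ↦ 10^2|_10 = 100 ⇒ 99

ω^2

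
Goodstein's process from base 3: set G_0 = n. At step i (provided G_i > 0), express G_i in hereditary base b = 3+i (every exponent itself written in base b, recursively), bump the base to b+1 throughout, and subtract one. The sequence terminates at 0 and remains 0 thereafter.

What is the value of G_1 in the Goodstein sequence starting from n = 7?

[0] 7 ≡ 2·3 + 1 (base 3). Lift 4: 9. −1: 8.
[1] 8 ≡ 2·4 (base 4). Lift 5: 10. −1: 9.

8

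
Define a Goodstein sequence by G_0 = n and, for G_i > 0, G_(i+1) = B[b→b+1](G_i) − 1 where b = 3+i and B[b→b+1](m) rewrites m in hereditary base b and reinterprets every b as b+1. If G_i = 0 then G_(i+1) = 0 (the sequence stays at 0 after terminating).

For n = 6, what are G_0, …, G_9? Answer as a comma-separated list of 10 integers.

6, 7, 7, 7, 7, 7, 6, 5, 4, 3

(0) 6|_3 = 2·3 ↦ 2·4|_4 = 8 ⇒ 7
(1) 7|_4 = 4 + 3 ↦ 5 + 3|_5 = 8 ⇒ 7
(2) 7|_5 = 5 + 2 ↦ 6 + 2|_6 = 8 ⇒ 7
(3) 7|_6 = 6 + 1 ↦ 7 + 1|_7 = 8 ⇒ 7
(4) 7|_7 = 7 ↦ 8|_8 = 8 ⇒ 7
(5) 7|_8 = 7 ↦ 7|_9 = 7 ⇒ 6
(6) 6|_9 = 6 ↦ 6|_10 = 6 ⇒ 5
(7) 5|_10 = 5 ↦ 5|_11 = 5 ⇒ 4
(8) 4|_11 = 4 ↦ 4|_12 = 4 ⇒ 3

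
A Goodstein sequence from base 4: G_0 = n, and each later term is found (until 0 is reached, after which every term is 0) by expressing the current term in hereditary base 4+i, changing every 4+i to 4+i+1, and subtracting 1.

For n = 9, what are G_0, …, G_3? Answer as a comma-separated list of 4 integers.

9, 10, 11, 11

base 4: 9 = 2·4 + 1; at 5: 2·5 + 1 = 11; next = 10
base 5: 10 = 2·5; at 6: 2·6 = 12; next = 11
base 6: 11 = 6 + 5; at 7: 7 + 5 = 12; next = 11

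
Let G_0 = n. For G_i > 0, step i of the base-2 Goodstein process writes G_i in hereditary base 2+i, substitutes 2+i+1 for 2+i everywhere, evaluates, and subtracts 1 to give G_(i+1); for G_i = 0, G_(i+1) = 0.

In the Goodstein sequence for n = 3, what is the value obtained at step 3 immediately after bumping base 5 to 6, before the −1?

base 2: 3 = 2 + 1; at 3: 3 + 1 = 4; next = 3
base 3: 3 = 3; at 4: 4 = 4; next = 3
base 4: 3 = 3; at 5: 3 = 3; next = 2
base 5: 2 = 2; at 6: 2 = 2; next = 1

2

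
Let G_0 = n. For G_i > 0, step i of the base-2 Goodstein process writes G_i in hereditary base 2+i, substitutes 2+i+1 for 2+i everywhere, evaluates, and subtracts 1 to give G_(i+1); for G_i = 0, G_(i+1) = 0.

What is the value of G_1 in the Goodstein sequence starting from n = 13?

108

base 2: 13 = 2^(2 + 1) + 2^2 + 1; at 3: 3^(3 + 1) + 3^3 + 1 = 109; next = 108
base 3: 108 = 3^(3 + 1) + 3^3; at 4: 4^(4 + 1) + 4^4 = 1280; next = 1279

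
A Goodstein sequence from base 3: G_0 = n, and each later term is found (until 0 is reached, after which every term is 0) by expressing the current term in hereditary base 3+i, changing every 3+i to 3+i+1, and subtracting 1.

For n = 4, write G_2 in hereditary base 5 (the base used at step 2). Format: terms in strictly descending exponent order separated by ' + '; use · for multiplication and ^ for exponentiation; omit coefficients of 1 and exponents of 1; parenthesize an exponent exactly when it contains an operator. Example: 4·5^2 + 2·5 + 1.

base 3: 4 = 3 + 1; at 4: 4 + 1 = 5; next = 4
base 4: 4 = 4; at 5: 5 = 5; next = 4
base 5: 4 = 4; at 6: 4 = 4; next = 3

4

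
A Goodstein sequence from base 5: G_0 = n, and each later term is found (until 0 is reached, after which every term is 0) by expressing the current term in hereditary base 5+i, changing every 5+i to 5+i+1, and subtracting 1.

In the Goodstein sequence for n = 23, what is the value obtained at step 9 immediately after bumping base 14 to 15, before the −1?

48

i=0: 23 = 4·5 + 3 (b=5); 5→6: 4·6 + 3 = 27; 27−1 = 26
i=1: 26 = 4·6 + 2 (b=6); 6→7: 4·7 + 2 = 30; 30−1 = 29
i=2: 29 = 4·7 + 1 (b=7); 7→8: 4·8 + 1 = 33; 33−1 = 32
i=3: 32 = 4·8 (b=8); 8→9: 4·9 = 36; 36−1 = 35
i=4: 35 = 3·9 + 8 (b=9); 9→10: 3·10 + 8 = 38; 38−1 = 37
i=5: 37 = 3·10 + 7 (b=10); 10→11: 3·11 + 7 = 40; 40−1 = 39
i=6: 39 = 3·11 + 6 (b=11); 11→12: 3·12 + 6 = 42; 42−1 = 41
i=7: 41 = 3·12 + 5 (b=12); 12→13: 3·13 + 5 = 44; 44−1 = 43
i=8: 43 = 3·13 + 4 (b=13); 13→14: 3·14 + 4 = 46; 46−1 = 45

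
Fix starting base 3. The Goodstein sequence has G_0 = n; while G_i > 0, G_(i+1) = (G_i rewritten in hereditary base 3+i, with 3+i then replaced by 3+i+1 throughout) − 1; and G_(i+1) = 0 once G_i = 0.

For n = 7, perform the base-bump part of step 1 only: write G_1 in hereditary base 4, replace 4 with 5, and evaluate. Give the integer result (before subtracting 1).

i=0: 7 = 2·3 + 1 (b=3); 3→4: 2·4 + 1 = 9; 9−1 = 8
i=1: 8 = 2·4 (b=4); 4→5: 2·5 = 10; 10−1 = 9

10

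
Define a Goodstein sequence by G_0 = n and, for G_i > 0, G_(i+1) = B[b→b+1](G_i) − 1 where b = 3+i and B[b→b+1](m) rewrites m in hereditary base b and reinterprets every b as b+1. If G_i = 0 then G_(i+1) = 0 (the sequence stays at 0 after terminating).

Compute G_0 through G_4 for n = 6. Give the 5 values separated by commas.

6 —HB3→ 2·3 —bump→ 2·4 = 8 —(−1)→ 7
7 —HB4→ 4 + 3 —bump→ 5 + 3 = 8 —(−1)→ 7
7 —HB5→ 5 + 2 —bump→ 6 + 2 = 8 —(−1)→ 7
7 —HB6→ 6 + 1 —bump→ 7 + 1 = 8 —(−1)→ 7

6, 7, 7, 7, 7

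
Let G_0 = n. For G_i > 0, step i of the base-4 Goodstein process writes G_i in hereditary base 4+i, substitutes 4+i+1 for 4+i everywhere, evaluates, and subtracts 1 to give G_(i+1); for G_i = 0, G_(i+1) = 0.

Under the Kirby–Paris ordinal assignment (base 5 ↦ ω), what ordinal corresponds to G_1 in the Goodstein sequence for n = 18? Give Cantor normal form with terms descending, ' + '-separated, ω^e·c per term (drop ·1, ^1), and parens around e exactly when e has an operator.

ω^2 + 1

G_0=18  [base 4] 4^2 + 2  →[4↦5]→  5^2 + 2 = 27  −1 ⇒ G_1=26
G_1=26  [base 5] 5^2 + 1  →[5↦6]→  6^2 + 1 = 37  −1 ⇒ G_2=36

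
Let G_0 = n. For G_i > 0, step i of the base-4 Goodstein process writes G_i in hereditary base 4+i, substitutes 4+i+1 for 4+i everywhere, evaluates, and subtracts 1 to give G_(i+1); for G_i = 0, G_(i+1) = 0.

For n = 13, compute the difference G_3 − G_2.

G_0=13  [base 4] 3·4 + 1  →[4↦5]→  3·5 + 1 = 16  −1 ⇒ G_1=15
G_1=15  [base 5] 3·5  →[5↦6]→  3·6 = 18  −1 ⇒ G_2=17
G_2=17  [base 6] 2·6 + 5  →[6↦7]→  2·7 + 5 = 19  −1 ⇒ G_3=18

1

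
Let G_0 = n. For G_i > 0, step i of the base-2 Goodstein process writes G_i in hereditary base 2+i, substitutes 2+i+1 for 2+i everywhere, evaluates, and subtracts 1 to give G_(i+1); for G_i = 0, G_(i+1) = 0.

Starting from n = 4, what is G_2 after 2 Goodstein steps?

41

i=0: 4 = 2^2 (b=2); 2→3: 3^3 = 27; 27−1 = 26
i=1: 26 = 2·3^2 + 2·3 + 2 (b=3); 3→4: 2·4^2 + 2·4 + 2 = 42; 42−1 = 41
i=2: 41 = 2·4^2 + 2·4 + 1 (b=4); 4→5: 2·5^2 + 2·5 + 1 = 61; 61−1 = 60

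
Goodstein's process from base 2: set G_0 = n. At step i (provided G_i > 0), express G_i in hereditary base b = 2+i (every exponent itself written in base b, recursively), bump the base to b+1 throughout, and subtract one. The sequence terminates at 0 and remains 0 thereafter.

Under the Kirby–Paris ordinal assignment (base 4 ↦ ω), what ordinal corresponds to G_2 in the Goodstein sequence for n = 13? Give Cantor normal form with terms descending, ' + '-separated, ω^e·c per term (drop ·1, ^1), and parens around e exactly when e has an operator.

G_0 = 13. HB_2(13) = 2^(2 + 1) + 2^2 + 1. Bump = 109. G_1 = 108.
G_1 = 108. HB_3(108) = 3^(3 + 1) + 3^3. Bump = 1280. G_2 = 1279.
G_2 = 1279. HB_4(1279) = 4^(4 + 1) + 3·4^3 + 3·4^2 + 3·4 + 3. Bump = 16093. G_3 = 16092.

ω^(ω + 1) + ω^3·3 + ω^2·3 + ω·3 + 3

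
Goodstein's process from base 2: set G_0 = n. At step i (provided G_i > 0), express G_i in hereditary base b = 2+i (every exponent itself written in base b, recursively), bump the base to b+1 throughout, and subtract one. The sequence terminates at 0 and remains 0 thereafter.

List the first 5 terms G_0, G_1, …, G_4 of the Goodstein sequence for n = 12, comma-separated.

base 2: 12 = 2^(2 + 1) + 2^2; at 3: 3^(3 + 1) + 3^3 = 108; next = 107
base 3: 107 = 3^(3 + 1) + 2·3^2 + 2·3 + 2; at 4: 4^(4 + 1) + 2·4^2 + 2·4 + 2 = 1066; next = 1065
base 4: 1065 = 4^(4 + 1) + 2·4^2 + 2·4 + 1; at 5: 5^(5 + 1) + 2·5^2 + 2·5 + 1 = 15686; next = 15685
base 5: 15685 = 5^(5 + 1) + 2·5^2 + 2·5; at 6: 6^(6 + 1) + 2·6^2 + 2·6 = 280020; next = 280019

12, 107, 1065, 15685, 280019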